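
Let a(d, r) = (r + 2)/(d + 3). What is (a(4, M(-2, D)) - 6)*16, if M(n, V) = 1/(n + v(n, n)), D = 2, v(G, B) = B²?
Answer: -632/7 ≈ -90.286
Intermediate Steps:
M(n, V) = 1/(n + n²)
a(d, r) = (2 + r)/(3 + d)
(a(4, M(-2, D)) - 6)*16 = ((2 + 1/((-2)*(1 - 2)))/(3 + 4) - 6)*16 = ((2 - ½/(-1))/7 - 6)*16 = ((2 - ½*(-1))/7 - 6)*16 = ((2 + ½)/7 - 6)*16 = ((⅐)*(5/2) - 6)*16 = (5/14 - 6)*16 = -79/14*16 = -632/7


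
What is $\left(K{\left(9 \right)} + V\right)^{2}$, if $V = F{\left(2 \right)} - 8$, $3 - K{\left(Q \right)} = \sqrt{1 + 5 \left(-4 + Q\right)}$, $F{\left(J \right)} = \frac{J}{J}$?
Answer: $\left(4 + \sqrt{26}\right)^{2} \approx 82.792$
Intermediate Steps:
$F{\left(J \right)} = 1$
$K{\left(Q \right)} = 3 - \sqrt{-19 + 5 Q}$ ($K{\left(Q \right)} = 3 - \sqrt{1 + 5 \left(-4 + Q\right)} = 3 - \sqrt{1 + \left(-20 + 5 Q\right)} = 3 - \sqrt{-19 + 5 Q}$)
$V = -7$ ($V = 1 - 8 = -7$)
$\left(K{\left(9 \right)} + V\right)^{2} = \left(\left(3 - \sqrt{-19 + 5 \cdot 9}\right) - 7\right)^{2} = \left(\left(3 - \sqrt{-19 + 45}\right) - 7\right)^{2} = \left(\left(3 - \sqrt{26}\right) - 7\right)^{2} = \left(-4 - \sqrt{26}\right)^{2}$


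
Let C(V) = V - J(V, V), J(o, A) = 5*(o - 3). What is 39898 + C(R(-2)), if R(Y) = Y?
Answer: 39921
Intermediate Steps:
J(o, A) = -15 + 5*o (J(o, A) = 5*(-3 + o) = -15 + 5*o)
C(V) = 15 - 4*V (C(V) = V - (-15 + 5*V) = V + (15 - 5*V) = 15 - 4*V)
39898 + C(R(-2)) = 39898 + (15 - 4*(-2)) = 39898 + (15 + 8) = 39898 + 23 = 39921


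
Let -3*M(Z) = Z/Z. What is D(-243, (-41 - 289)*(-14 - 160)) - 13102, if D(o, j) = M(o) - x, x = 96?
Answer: -39595/3 ≈ -13198.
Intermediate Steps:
M(Z) = -1/3 (M(Z) = -Z/(3*Z) = -1/3*1 = -1/3)
D(o, j) = -289/3 (D(o, j) = -1/3 - 1*96 = -1/3 - 96 = -289/3)
D(-243, (-41 - 289)*(-14 - 160)) - 13102 = -289/3 - 13102 = -39595/3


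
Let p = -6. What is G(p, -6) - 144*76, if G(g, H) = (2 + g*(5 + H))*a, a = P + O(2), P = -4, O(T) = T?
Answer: -10960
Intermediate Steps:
a = -2 (a = -4 + 2 = -2)
G(g, H) = -4 - 2*g*(5 + H) (G(g, H) = (2 + g*(5 + H))*(-2) = -4 - 2*g*(5 + H))
G(p, -6) - 144*76 = (-4 - 10*(-6) - 2*(-6)*(-6)) - 144*76 = (-4 + 60 - 72) - 10944 = -16 - 10944 = -10960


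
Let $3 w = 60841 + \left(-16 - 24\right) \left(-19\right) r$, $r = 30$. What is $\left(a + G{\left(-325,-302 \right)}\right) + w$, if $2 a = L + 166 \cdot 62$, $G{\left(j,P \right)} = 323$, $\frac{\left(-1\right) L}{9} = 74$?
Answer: $\frac{99049}{3} \approx 33016.0$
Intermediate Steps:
$L = -666$ ($L = \left(-9\right) 74 = -666$)
$a = 4813$ ($a = \frac{-666 + 166 \cdot 62}{2} = \frac{-666 + 10292}{2} = \frac{1}{2} \cdot 9626 = 4813$)
$w = \frac{83641}{3}$ ($w = \frac{60841 + \left(-16 - 24\right) \left(-19\right) 30}{3} = \frac{60841 + \left(-40\right) \left(-19\right) 30}{3} = \frac{60841 + 760 \cdot 30}{3} = \frac{60841 + 22800}{3} = \frac{1}{3} \cdot 83641 = \frac{83641}{3} \approx 27880.0$)
$\left(a + G{\left(-325,-302 \right)}\right) + w = \left(4813 + 323\right) + \frac{83641}{3} = 5136 + \frac{83641}{3} = \frac{99049}{3}$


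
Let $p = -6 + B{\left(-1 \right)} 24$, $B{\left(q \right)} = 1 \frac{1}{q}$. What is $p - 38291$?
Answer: $-38321$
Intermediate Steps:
$B{\left(q \right)} = \frac{1}{q}$
$p = -30$ ($p = -6 + \frac{1}{-1} \cdot 24 = -6 - 24 = -30$)
$p - 38291 = -30 - 38291 = -38321$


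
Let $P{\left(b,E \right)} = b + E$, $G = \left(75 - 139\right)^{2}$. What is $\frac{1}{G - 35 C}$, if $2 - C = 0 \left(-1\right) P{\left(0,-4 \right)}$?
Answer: $\frac{1}{4026} \approx 0.00024839$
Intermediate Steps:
$G = 4096$ ($G = \left(-64\right)^{2} = 4096$)
$P{\left(b,E \right)} = E + b$
$C = 2$ ($C = 2 - 0 \left(-1\right) \left(-4 + 0\right) = 2 - 0 \left(-4\right) = 2 - 0 = 2 + 0 = 2$)
$\frac{1}{G - 35 C} = \frac{1}{4096 - 70} = \frac{1}{4026}$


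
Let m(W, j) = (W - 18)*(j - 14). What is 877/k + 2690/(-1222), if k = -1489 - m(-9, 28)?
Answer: -2030142/678821 ≈ -2.9907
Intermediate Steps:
m(W, j) = (-18 + W)*(-14 + j)
k = -1111 (k = -1489 - (252 - 18*28 - 14*(-9) - 9*28) = -1489 - (252 - 504 + 126 - 252) = -1489 - 1*(-378) = -1489 + 378 = -1111)
877/k + 2690/(-1222) = 877/(-1111) + 2690/(-1222) = 877*(-1/1111) + 2690*(-1/1222) = -877/1111 - 1345/611 = -2030142/678821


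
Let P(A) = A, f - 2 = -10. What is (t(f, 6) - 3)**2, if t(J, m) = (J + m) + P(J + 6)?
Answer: 49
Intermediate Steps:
f = -8 (f = 2 - 10 = -8)
t(J, m) = 6 + m + 2*J (t(J, m) = (J + m) + (J + 6) = (J + m) + (6 + J) = 6 + m + 2*J)
(t(f, 6) - 3)**2 = ((6 + 6 + 2*(-8)) - 3)**2 = ((6 + 6 - 16) - 3)**2 = (-4 - 3)**2 = (-7)**2 = 49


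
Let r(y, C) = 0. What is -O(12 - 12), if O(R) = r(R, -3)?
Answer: 0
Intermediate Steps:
O(R) = 0
-O(12 - 12) = -1*0 = 0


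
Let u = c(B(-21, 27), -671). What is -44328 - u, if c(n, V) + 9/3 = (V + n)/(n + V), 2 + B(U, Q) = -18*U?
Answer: -44326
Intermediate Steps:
B(U, Q) = -2 - 18*U
c(n, V) = -2 (c(n, V) = -3 + (V + n)/(n + V) = -3 + (V + n)/(V + n) = -3 + 1 = -2)
u = -2
-44328 - u = -44328 - 1*(-2) = -44328 + 2 = -44326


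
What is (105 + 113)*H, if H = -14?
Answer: -3052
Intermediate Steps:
(105 + 113)*H = (105 + 113)*(-14) = 218*(-14) = -3052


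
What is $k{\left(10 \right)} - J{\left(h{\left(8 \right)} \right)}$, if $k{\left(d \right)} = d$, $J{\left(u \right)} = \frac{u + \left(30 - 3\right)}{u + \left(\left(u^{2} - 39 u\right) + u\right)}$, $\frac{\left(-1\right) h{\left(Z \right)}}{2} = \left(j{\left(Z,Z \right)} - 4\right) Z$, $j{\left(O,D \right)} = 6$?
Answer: $\frac{22085}{2208} \approx 10.002$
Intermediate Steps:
$h{\left(Z \right)} = - 4 Z$ ($h{\left(Z \right)} = - 2 \left(6 - 4\right) Z = - 2 \cdot 2 Z = - 4 Z$)
$J{\left(u \right)} = \frac{27 + u}{u^{2} - 37 u}$ ($J{\left(u \right)} = \frac{u + 27}{u + \left(u^{2} - 38 u\right)} = \frac{27 + u}{u^{2} - 37 u}$)
$k{\left(10 \right)} - J{\left(h{\left(8 \right)} \right)} = 10 - \frac{27 - 32}{\left(-4\right) 8 \left(-37 - 32\right)} = 10 - \frac{27 - 32}{\left(-32\right) \left(-37 - 32\right)} = 10 - \left(- \frac{1}{32}\right) \frac{1}{-69} \left(-5\right) = 10 - \left(- \frac{1}{32}\right) \left(- \frac{1}{69}\right) \left(-5\right) = 10 - - \frac{5}{2208} = 10 + \frac{5}{2208} = \frac{22085}{2208}$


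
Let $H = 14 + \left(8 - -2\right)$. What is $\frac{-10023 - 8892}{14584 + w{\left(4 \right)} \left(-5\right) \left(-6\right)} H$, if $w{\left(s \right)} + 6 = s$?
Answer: $- \frac{113490}{3631} \approx -31.256$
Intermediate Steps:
$w{\left(s \right)} = -6 + s$
$H = 24$ ($H = 14 + \left(8 + 2\right) = 14 + 10 = 24$)
$\frac{-10023 - 8892}{14584 + w{\left(4 \right)} \left(-5\right) \left(-6\right)} H = \frac{-10023 - 8892}{14584 + \left(-6 + 4\right) \left(-5\right) \left(-6\right)} 24 = - \frac{18915}{14584 + \left(-2\right) \left(-5\right) \left(-6\right)} 24 = - \frac{18915}{14584 + 10 \left(-6\right)} 24 = - \frac{18915}{14584 - 60} \cdot 24 = - \frac{18915}{14524} \cdot 24 = \left(-18915\right) \frac{1}{14524} \cdot 24 = \left(- \frac{18915}{14524}\right) 24 = - \frac{113490}{3631}$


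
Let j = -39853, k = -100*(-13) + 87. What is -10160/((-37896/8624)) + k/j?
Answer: 436482615221/188783661 ≈ 2312.1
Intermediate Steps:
k = 1387 (k = 1300 + 87 = 1387)
-10160/((-37896/8624)) + k/j = -10160/((-37896/8624)) + 1387/(-39853) = -10160/((-37896*1/8624)) + 1387*(-1/39853) = -10160/(-4737/1078) - 1387/39853 = -10160*(-1078/4737) - 1387/39853 = 10952480/4737 - 1387/39853 = 436482615221/188783661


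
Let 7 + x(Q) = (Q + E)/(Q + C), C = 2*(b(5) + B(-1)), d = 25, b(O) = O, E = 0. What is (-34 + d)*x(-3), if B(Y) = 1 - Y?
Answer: 720/11 ≈ 65.455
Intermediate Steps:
C = 14 (C = 2*(5 + (1 - 1*(-1))) = 2*(5 + (1 + 1)) = 2*(5 + 2) = 2*7 = 14)
x(Q) = -7 + Q/(14 + Q) (x(Q) = -7 + (Q + 0)/(Q + 14) = -7 + Q/(14 + Q))
(-34 + d)*x(-3) = (-34 + 25)*(2*(-49 - 3*(-3))/(14 - 3)) = -18*(-49 + 9)/11 = -18*(-40)/11 = -9*(-80/11) = 720/11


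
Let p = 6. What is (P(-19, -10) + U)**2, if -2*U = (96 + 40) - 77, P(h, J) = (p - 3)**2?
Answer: 1681/4 ≈ 420.25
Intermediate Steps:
P(h, J) = 9 (P(h, J) = (6 - 3)**2 = 3**2 = 9)
U = -59/2 (U = -((96 + 40) - 77)/2 = -(136 - 77)/2 = -1/2*59 = -59/2 ≈ -29.500)
(P(-19, -10) + U)**2 = (9 - 59/2)**2 = (-41/2)**2 = 1681/4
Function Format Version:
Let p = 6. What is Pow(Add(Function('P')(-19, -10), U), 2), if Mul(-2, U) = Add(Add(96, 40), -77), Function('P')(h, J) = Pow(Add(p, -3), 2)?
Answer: Rational(1681, 4) ≈ 420.25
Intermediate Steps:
Function('P')(h, J) = 9 (Function('P')(h, J) = Pow(Add(6, -3), 2) = Pow(3, 2) = 9)
U = Rational(-59, 2) (U = Mul(Rational(-1, 2), Add(Add(96, 40), -77)) = Mul(Rational(-1, 2), Add(136, -77)) = Mul(Rational(-1, 2), 59) = Rational(-59, 2) ≈ -29.500)
Pow(Add(Function('P')(-19, -10), U), 2) = Pow(Add(9, Rational(-59, 2)), 2) = Pow(Rational(-41, 2), 2) = Rational(1681, 4)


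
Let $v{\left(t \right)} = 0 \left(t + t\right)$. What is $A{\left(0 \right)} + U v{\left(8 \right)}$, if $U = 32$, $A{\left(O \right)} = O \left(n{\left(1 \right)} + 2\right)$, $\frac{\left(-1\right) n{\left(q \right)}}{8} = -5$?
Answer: $0$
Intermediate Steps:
$n{\left(q \right)} = 40$ ($n{\left(q \right)} = \left(-8\right) \left(-5\right) = 40$)
$A{\left(O \right)} = 42 O$ ($A{\left(O \right)} = O \left(40 + 2\right) = O 42 = 42 O$)
$v{\left(t \right)} = 0$ ($v{\left(t \right)} = 0 \cdot 2 t = 0$)
$A{\left(0 \right)} + U v{\left(8 \right)} = 42 \cdot 0 + 32 \cdot 0 = 0 + 0 = 0$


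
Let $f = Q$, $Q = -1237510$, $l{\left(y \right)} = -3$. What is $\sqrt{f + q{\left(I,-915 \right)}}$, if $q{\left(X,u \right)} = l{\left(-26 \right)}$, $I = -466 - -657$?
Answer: $i \sqrt{1237513} \approx 1112.4 i$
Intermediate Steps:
$I = 191$ ($I = -466 + 657 = 191$)
$f = -1237510$
$q{\left(X,u \right)} = -3$
$\sqrt{f + q{\left(I,-915 \right)}} = \sqrt{-1237510 - 3} = \sqrt{-1237513} = i \sqrt{1237513}$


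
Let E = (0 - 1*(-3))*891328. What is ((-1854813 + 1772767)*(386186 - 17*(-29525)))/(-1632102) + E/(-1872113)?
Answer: 22734822932787435/509246561921 ≈ 44644.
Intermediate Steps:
E = 2673984 (E = (0 + 3)*891328 = 3*891328 = 2673984)
((-1854813 + 1772767)*(386186 - 17*(-29525)))/(-1632102) + E/(-1872113) = ((-1854813 + 1772767)*(386186 - 17*(-29525)))/(-1632102) + 2673984/(-1872113) = -82046*(386186 + 501925)*(-1/1632102) + 2673984*(-1/1872113) = -82046*888111*(-1/1632102) - 2673984/1872113 = -72865955106*(-1/1632102) - 2673984/1872113 = 12144325851/272017 - 2673984/1872113 = 22734822932787435/509246561921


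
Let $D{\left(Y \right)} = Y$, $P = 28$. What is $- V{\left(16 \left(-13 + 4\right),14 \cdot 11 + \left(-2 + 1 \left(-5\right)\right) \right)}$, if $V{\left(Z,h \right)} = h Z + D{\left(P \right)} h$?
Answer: $17052$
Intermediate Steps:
$V{\left(Z,h \right)} = 28 h + Z h$ ($V{\left(Z,h \right)} = h Z + 28 h = Z h + 28 h = 28 h + Z h$)
$- V{\left(16 \left(-13 + 4\right),14 \cdot 11 + \left(-2 + 1 \left(-5\right)\right) \right)} = - \left(14 \cdot 11 + \left(-2 + 1 \left(-5\right)\right)\right) \left(28 + 16 \left(-13 + 4\right)\right) = - \left(154 - 7\right) \left(28 + 16 \left(-9\right)\right) = - \left(154 - 7\right) \left(28 - 144\right) = - 147 \left(-116\right) = \left(-1\right) \left(-17052\right) = 17052$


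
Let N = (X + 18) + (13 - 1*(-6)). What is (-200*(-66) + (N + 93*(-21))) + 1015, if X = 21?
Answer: 12320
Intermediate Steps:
N = 58 (N = (21 + 18) + (13 - 1*(-6)) = 39 + (13 + 6) = 39 + 19 = 58)
(-200*(-66) + (N + 93*(-21))) + 1015 = (-200*(-66) + (58 + 93*(-21))) + 1015 = (13200 + (58 - 1953)) + 1015 = (13200 - 1895) + 1015 = 11305 + 1015 = 12320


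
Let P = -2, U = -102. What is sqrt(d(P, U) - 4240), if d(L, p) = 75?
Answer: 7*I*sqrt(85) ≈ 64.537*I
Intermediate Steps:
sqrt(d(P, U) - 4240) = sqrt(75 - 4240) = sqrt(-4165) = 7*I*sqrt(85)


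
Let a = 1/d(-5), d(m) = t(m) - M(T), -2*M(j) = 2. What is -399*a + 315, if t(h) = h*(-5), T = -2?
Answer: 7791/26 ≈ 299.65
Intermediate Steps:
t(h) = -5*h
M(j) = -1 (M(j) = -½*2 = -1)
d(m) = 1 - 5*m (d(m) = -5*m - 1*(-1) = -5*m + 1 = 1 - 5*m)
a = 1/26 (a = 1/(1 - 5*(-5)) = 1/(1 + 25) = 1/26 ≈ 0.038462)
-399*a + 315 = -399*1/26 + 315 = -399/26 + 315 = 7791/26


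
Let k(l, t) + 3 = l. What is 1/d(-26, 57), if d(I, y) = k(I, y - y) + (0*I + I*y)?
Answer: -1/1511 ≈ -0.00066181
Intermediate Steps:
k(l, t) = -3 + l
d(I, y) = -3 + I + I*y (d(I, y) = (-3 + I) + (0*I + I*y) = (-3 + I) + (0 + I*y) = (-3 + I) + I*y = -3 + I + I*y)
1/d(-26, 57) = 1/(-3 - 26 - 26*57) = 1/(-3 - 26 - 1482) = 1/(-1511) = -1/1511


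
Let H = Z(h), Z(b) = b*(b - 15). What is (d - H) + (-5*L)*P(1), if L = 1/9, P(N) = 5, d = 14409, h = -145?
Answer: -79144/9 ≈ -8793.8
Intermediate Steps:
Z(b) = b*(-15 + b)
L = ⅑ ≈ 0.11111
H = 23200 (H = -145*(-15 - 145) = -145*(-160) = 23200)
(d - H) + (-5*L)*P(1) = (14409 - 1*23200) - 5*⅑*5 = (14409 - 23200) - 5/9*5 = -8791 - 25/9 = -79144/9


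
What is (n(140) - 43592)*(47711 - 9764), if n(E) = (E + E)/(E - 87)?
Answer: -87661212912/53 ≈ -1.6540e+9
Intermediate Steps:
n(E) = 2*E/(-87 + E) (n(E) = (2*E)/(-87 + E) = 2*E/(-87 + E))
(n(140) - 43592)*(47711 - 9764) = (2*140/(-87 + 140) - 43592)*(47711 - 9764) = (2*140/53 - 43592)*37947 = (2*140*(1/53) - 43592)*37947 = (280/53 - 43592)*37947 = -2310096/53*37947 = -87661212912/53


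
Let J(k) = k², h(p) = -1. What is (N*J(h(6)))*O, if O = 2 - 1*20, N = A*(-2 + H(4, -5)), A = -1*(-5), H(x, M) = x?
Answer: -180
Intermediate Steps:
A = 5
N = 10 (N = 5*(-2 + 4) = 5*2 = 10)
O = -18 (O = 2 - 20 = -18)
(N*J(h(6)))*O = (10*(-1)²)*(-18) = (10*1)*(-18) = 10*(-18) = -180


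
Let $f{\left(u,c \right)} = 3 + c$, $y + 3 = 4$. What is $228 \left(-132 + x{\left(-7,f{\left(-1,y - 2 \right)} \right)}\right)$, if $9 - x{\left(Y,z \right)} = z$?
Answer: $-28500$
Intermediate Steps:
$y = 1$ ($y = -3 + 4 = 1$)
$x{\left(Y,z \right)} = 9 - z$
$228 \left(-132 + x{\left(-7,f{\left(-1,y - 2 \right)} \right)}\right) = 228 \left(-132 + \left(9 - \left(3 + \left(1 - 2\right)\right)\right)\right) = 228 \left(-132 + \left(9 - \left(3 - 1\right)\right)\right) = 228 \left(-132 + \left(9 - 2\right)\right) = 228 \left(-132 + 7\right) = 228 \left(-125\right) = -28500$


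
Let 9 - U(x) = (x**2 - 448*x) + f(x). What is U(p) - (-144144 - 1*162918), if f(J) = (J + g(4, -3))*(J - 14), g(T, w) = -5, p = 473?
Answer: 80434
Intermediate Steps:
f(J) = (-14 + J)*(-5 + J) (f(J) = (J - 5)*(J - 14) = (-5 + J)*(-14 + J) = (-14 + J)*(-5 + J))
U(x) = -61 - 2*x**2 + 467*x (U(x) = 9 - ((x**2 - 448*x) + (70 + x**2 - 19*x)) = 9 - (70 - 467*x + 2*x**2) = 9 + (-70 - 2*x**2 + 467*x) = -61 - 2*x**2 + 467*x)
U(p) - (-144144 - 1*162918) = (-61 - 2*473**2 + 467*473) - (-144144 - 1*162918) = (-61 - 2*223729 + 220891) - (-144144 - 162918) = (-61 - 447458 + 220891) - 1*(-307062) = -226628 + 307062 = 80434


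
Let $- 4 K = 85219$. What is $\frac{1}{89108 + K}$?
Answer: $\frac{4}{271213} \approx 1.4749 \cdot 10^{-5}$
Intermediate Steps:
$K = - \frac{85219}{4}$ ($K = \left(- \frac{1}{4}\right) 85219 = - \frac{85219}{4} \approx -21305.0$)
$\frac{1}{89108 + K} = \frac{1}{89108 - \frac{85219}{4}} = \frac{1}{\frac{271213}{4}} = \frac{4}{271213}$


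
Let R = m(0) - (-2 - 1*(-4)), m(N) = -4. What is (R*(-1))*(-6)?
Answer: -36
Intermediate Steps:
R = -6 (R = -4 - (-2 - 1*(-4)) = -4 - (-2 + 4) = -4 - 1*2 = -4 - 2 = -6)
(R*(-1))*(-6) = -6*(-1)*(-6) = 6*(-6) = -36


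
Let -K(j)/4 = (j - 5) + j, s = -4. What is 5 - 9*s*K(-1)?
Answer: 1013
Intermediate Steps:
K(j) = 20 - 8*j (K(j) = -4*((j - 5) + j) = -4*((-5 + j) + j) = -4*(-5 + 2*j) = 20 - 8*j)
5 - 9*s*K(-1) = 5 - (-36)*(20 - 8*(-1)) = 5 - (-36)*(20 + 8) = 5 - (-36)*28 = 5 - 9*(-112) = 5 + 1008 = 1013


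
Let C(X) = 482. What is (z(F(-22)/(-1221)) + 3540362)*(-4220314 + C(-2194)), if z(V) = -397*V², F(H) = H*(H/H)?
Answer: -184072441856912848/12321 ≈ -1.4940e+13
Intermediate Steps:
F(H) = H (F(H) = H*1 = H)
(z(F(-22)/(-1221)) + 3540362)*(-4220314 + C(-2194)) = (-397*(-22/(-1221))² + 3540362)*(-4220314 + 482) = (-397*(-22*(-1/1221))² + 3540362)*(-4219832) = (-397*(2/111)² + 3540362)*(-4219832) = (-397*4/12321 + 3540362)*(-4219832) = (-1588/12321 + 3540362)*(-4219832) = (43620798614/12321)*(-4219832) = -184072441856912848/12321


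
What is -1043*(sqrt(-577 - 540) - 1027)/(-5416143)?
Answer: -1071161/5416143 + 1043*I*sqrt(1117)/5416143 ≈ -0.19777 + 0.0064361*I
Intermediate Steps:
-1043*(sqrt(-577 - 540) - 1027)/(-5416143) = -1043*(sqrt(-1117) - 1027)*(-1/5416143) = -1043*(I*sqrt(1117) - 1027)*(-1/5416143) = -1043*(-1027 + I*sqrt(1117))*(-1/5416143) = (1071161 - 1043*I*sqrt(1117))*(-1/5416143) = -1071161/5416143 + 1043*I*sqrt(1117)/5416143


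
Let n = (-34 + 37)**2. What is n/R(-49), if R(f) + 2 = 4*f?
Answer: -1/22 ≈ -0.045455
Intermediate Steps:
R(f) = -2 + 4*f
n = 9 (n = 3**2 = 9)
n/R(-49) = 9/(-2 + 4*(-49)) = 9/(-2 - 196) = 9/(-198) = 9*(-1/198) = -1/22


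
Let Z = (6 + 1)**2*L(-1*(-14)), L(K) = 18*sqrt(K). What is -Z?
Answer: -882*sqrt(14) ≈ -3300.1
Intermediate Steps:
Z = 882*sqrt(14) (Z = (6 + 1)**2*(18*sqrt(-1*(-14))) = 7**2*(18*sqrt(14)) = 49*(18*sqrt(14)) = 882*sqrt(14) ≈ 3300.1)
-Z = -882*sqrt(14)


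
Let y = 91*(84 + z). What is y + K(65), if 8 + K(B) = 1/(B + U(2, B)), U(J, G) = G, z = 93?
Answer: 2092871/130 ≈ 16099.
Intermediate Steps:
K(B) = -8 + 1/(2*B) (K(B) = -8 + 1/(B + B) = -8 + 1/(2*B))
y = 16107 (y = 91*(84 + 93) = 91*177 = 16107)
y + K(65) = 16107 + (-8 + (½)/65) = 16107 + (-8 + (½)*(1/65)) = 16107 + (-8 + 1/130) = 16107 - 1039/130 = 2092871/130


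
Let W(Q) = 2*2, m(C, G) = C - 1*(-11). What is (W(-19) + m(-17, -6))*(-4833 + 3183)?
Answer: 3300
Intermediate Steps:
m(C, G) = 11 + C (m(C, G) = C + 11 = 11 + C)
W(Q) = 4
(W(-19) + m(-17, -6))*(-4833 + 3183) = (4 + (11 - 17))*(-4833 + 3183) = (4 - 6)*(-1650) = -2*(-1650) = 3300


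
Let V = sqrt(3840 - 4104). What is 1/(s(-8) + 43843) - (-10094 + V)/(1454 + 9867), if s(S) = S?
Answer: 442481811/496256035 - 2*I*sqrt(66)/11321 ≈ 0.89164 - 0.0014352*I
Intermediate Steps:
V = 2*I*sqrt(66) (V = sqrt(-264) = 2*I*sqrt(66) ≈ 16.248*I)
1/(s(-8) + 43843) - (-10094 + V)/(1454 + 9867) = 1/(-8 + 43843) - (-10094 + 2*I*sqrt(66))/(1454 + 9867) = 1/43835 - (-10094 + 2*I*sqrt(66))/11321 = 1/43835 - (-10094/11321 + 2*I*sqrt(66)/11321) = 1/43835 + (10094/11321 - 2*I*sqrt(66)/11321) = 442481811/496256035 - 2*I*sqrt(66)/11321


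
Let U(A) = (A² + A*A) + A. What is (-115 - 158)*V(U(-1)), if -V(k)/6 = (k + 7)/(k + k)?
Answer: 6552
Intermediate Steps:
U(A) = A + 2*A² (U(A) = (A² + A²) + A = 2*A² + A = A + 2*A²)
V(k) = -3*(7 + k)/k (V(k) = -6*(k + 7)/(k + k) = -6*(7 + k)/(2*k) = -6*(7 + k)*1/(2*k) = -3*(7 + k)/k)
(-115 - 158)*V(U(-1)) = (-115 - 158)*(-3 - 21*(-1/(1 + 2*(-1)))) = -273*(-3 - 21*(-1/(1 - 2))) = -273*(-3 - 21/((-1*(-1)))) = -273*(-3 - 21/1) = -273*(-3 - 21*1) = -273*(-3 - 21) = -273*(-24) = 6552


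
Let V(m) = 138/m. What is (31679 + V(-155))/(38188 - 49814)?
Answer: -4910107/1802030 ≈ -2.7248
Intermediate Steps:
(31679 + V(-155))/(38188 - 49814) = (31679 + 138/(-155))/(38188 - 49814) = (31679 + 138*(-1/155))/(-11626) = (31679 - 138/155)*(-1/11626) = (4910107/155)*(-1/11626) = -4910107/1802030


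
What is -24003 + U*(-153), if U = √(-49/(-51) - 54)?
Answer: -24003 - 3*I*√137955 ≈ -24003.0 - 1114.3*I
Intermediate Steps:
U = I*√137955/51 (U = √(-49*(-1/51) - 54) = √(49/51 - 54) = √(-2705/51) = I*√137955/51 ≈ 7.2828*I)
-24003 + U*(-153) = -24003 + (I*√137955/51)*(-153) = -24003 - 3*I*√137955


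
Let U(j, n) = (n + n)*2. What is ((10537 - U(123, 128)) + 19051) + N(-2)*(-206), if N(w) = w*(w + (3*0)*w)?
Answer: 28252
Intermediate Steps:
N(w) = w² (N(w) = w*(w + 0*w) = w*(w + 0) = w*w = w²)
U(j, n) = 4*n (U(j, n) = (2*n)*2 = 4*n)
((10537 - U(123, 128)) + 19051) + N(-2)*(-206) = ((10537 - 4*128) + 19051) + (-2)²*(-206) = ((10537 - 1*512) + 19051) + 4*(-206) = ((10537 - 512) + 19051) - 824 = (10025 + 19051) - 824 = 29076 - 824 = 28252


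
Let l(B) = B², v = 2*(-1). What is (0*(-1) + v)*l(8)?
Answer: -128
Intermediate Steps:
v = -2
(0*(-1) + v)*l(8) = (0*(-1) - 2)*8² = (0 - 2)*64 = -2*64 = -128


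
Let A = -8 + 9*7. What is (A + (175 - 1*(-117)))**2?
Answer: 120409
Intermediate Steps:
A = 55 (A = -8 + 63 = 55)
(A + (175 - 1*(-117)))**2 = (55 + (175 - 1*(-117)))**2 = (55 + (175 + 117))**2 = (55 + 292)**2 = 347**2 = 120409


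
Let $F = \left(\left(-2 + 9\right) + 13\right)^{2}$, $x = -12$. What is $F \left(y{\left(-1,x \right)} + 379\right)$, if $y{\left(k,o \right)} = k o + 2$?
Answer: $157200$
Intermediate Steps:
$F = 400$ ($F = \left(7 + 13\right)^{2} = 20^{2} = 400$)
$y{\left(k,o \right)} = 2 + k o$
$F \left(y{\left(-1,x \right)} + 379\right) = 400 \left(\left(2 - -12\right) + 379\right) = 400 \left(\left(2 + 12\right) + 379\right) = 400 \left(14 + 379\right) = 400 \cdot 393 = 157200$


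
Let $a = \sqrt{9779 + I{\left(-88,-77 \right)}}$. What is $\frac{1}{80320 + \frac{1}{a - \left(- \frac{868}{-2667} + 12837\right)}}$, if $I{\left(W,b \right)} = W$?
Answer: $\frac{1921308989005221799}{154319537847224781680521} + \frac{145161 \sqrt{9691}}{154319537847224781680521} \approx 1.245 \cdot 10^{-5}$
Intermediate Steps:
$a = \sqrt{9691}$ ($a = \sqrt{9779 - 88} = \sqrt{9691} \approx 98.443$)
$\frac{1}{80320 + \frac{1}{a - \left(- \frac{868}{-2667} + 12837\right)}} = \frac{1}{80320 + \frac{1}{\sqrt{9691} - \left(- \frac{868}{-2667} + 12837\right)}} = \frac{1}{80320 + \frac{1}{\sqrt{9691} - \left(\left(-868\right) \left(- \frac{1}{2667}\right) + 12837\right)}} = \frac{1}{80320 + \frac{1}{\sqrt{9691} - \left(\frac{124}{381} + 12837\right)}} = \frac{1}{80320 + \frac{1}{\sqrt{9691} - \frac{4891021}{381}}} = \frac{1}{80320 + \frac{1}{- \frac{4891021}{381} + \sqrt{9691}}}$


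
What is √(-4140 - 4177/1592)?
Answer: 7*I*√53568014/796 ≈ 64.363*I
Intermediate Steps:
√(-4140 - 4177/1592) = √(-6595057/1592) = 7*I*√53568014/796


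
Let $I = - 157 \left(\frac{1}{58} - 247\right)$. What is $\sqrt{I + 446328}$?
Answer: $\frac{\sqrt{1631890842}}{58} \approx 696.49$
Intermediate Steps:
$I = \frac{2249025}{58}$ ($I = - 157 \left(\frac{1}{58} - 247\right) = \left(-157\right) \left(- \frac{14325}{58}\right) = \frac{2249025}{58} \approx 38776.0$)
$\sqrt{I + 446328} = \sqrt{\frac{2249025}{58} + 446328} = \sqrt{\frac{28136049}{58}} = \frac{\sqrt{1631890842}}{58}$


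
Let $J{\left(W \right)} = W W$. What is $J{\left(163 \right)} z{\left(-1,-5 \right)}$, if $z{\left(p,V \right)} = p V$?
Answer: $132845$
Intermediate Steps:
$J{\left(W \right)} = W^{2}$
$z{\left(p,V \right)} = V p$
$J{\left(163 \right)} z{\left(-1,-5 \right)} = 163^{2} \left(\left(-5\right) \left(-1\right)\right) = 26569 \cdot 5 = 132845$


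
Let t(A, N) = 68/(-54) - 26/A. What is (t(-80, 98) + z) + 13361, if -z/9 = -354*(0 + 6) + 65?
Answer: 34442351/1080 ≈ 31891.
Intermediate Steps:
t(A, N) = -34/27 - 26/A (t(A, N) = 68*(-1/54) - 26/A = -34/27 - 26/A)
z = 18531 (z = -9*(-354*(0 + 6) + 65) = -9*(-354*6 + 65) = -9*(-59*36 + 65) = -9*(-2124 + 65) = -9*(-2059) = 18531)
(t(-80, 98) + z) + 13361 = ((-34/27 - 26/(-80)) + 18531) + 13361 = ((-34/27 - 26*(-1/80)) + 18531) + 13361 = ((-34/27 + 13/40) + 18531) + 13361 = (-1009/1080 + 18531) + 13361 = 20012471/1080 + 13361 = 34442351/1080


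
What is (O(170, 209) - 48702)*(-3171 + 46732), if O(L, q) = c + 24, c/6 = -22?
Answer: -2126212410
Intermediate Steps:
c = -132 (c = 6*(-22) = -132)
O(L, q) = -108 (O(L, q) = -132 + 24 = -108)
(O(170, 209) - 48702)*(-3171 + 46732) = (-108 - 48702)*(-3171 + 46732) = -48810*43561 = -2126212410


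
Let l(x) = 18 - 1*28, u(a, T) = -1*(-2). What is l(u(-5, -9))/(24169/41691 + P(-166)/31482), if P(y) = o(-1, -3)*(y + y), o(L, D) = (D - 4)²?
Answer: -437505354/2755309 ≈ -158.79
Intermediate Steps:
u(a, T) = 2
o(L, D) = (-4 + D)²
P(y) = 98*y (P(y) = (-4 - 3)²*(y + y) = (-7)²*(2*y) = 49*(2*y) = 98*y)
l(x) = -10 (l(x) = 18 - 28 = -10)
l(u(-5, -9))/(24169/41691 + P(-166)/31482) = -10/(24169/41691 + (98*(-166))/31482) = -10/(24169*(1/41691) - 16268*1/31482) = -10/(24169/41691 - 8134/15741) = -10/13776545/218752677 = -10*218752677/13776545 = -437505354/2755309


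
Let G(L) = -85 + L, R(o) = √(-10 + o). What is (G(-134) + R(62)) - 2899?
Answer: -3118 + 2*√13 ≈ -3110.8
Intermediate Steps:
(G(-134) + R(62)) - 2899 = ((-85 - 134) + √(-10 + 62)) - 2899 = (-219 + √52) - 2899 = (-219 + 2*√13) - 2899 = -3118 + 2*√13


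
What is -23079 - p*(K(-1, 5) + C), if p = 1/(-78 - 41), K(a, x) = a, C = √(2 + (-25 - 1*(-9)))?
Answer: -2746402/119 + I*√14/119 ≈ -23079.0 + 0.031443*I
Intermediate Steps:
C = I*√14 (C = √(2 + (-25 + 9)) = √(2 - 16) = √(-14) = I*√14 ≈ 3.7417*I)
p = -1/119 (p = 1/(-119) = -1/119 ≈ -0.0084034)
-23079 - p*(K(-1, 5) + C) = -23079 - (-1)*(-1 + I*√14)/119 = -23079 - (1/119 - I*√14/119) = -23079 + (-1/119 + I*√14/119) = -2746402/119 + I*√14/119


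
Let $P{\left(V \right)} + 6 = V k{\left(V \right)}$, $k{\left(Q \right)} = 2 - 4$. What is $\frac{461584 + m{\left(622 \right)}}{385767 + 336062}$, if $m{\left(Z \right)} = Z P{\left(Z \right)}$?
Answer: $- \frac{315916}{721829} \approx -0.43766$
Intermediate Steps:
$k{\left(Q \right)} = -2$ ($k{\left(Q \right)} = 2 - 4 = -2$)
$P{\left(V \right)} = -6 - 2 V$ ($P{\left(V \right)} = -6 + V \left(-2\right) = -6 - 2 V$)
$m{\left(Z \right)} = Z \left(-6 - 2 Z\right)$
$\frac{461584 + m{\left(622 \right)}}{385767 + 336062} = \frac{461584 + 2 \cdot 622 \left(-3 - 622\right)}{385767 + 336062} = \frac{461584 + 2 \cdot 622 \left(-3 - 622\right)}{721829} = \left(461584 + 2 \cdot 622 \left(-625\right)\right) \frac{1}{721829} = \left(461584 - 777500\right) \frac{1}{721829} = \left(-315916\right) \frac{1}{721829} = - \frac{315916}{721829}$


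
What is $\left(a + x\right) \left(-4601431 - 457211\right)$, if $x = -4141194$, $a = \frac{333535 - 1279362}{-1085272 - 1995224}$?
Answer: $\frac{10755457492767555479}{513416} \approx 2.0949 \cdot 10^{13}$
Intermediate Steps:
$a = \frac{945827}{3080496}$ ($a = - \frac{945827}{-3080496} = \left(-945827\right) \left(- \frac{1}{3080496}\right) = \frac{945827}{3080496} \approx 0.30704$)
$\left(a + x\right) \left(-4601431 - 457211\right) = \left(\frac{945827}{3080496} - 4141194\right) \left(-4601431 - 457211\right) = \left(- \frac{12756930606397}{3080496}\right) \left(-5058642\right) = \frac{10755457492767555479}{513416}$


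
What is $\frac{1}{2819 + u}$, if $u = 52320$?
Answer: $\frac{1}{55139} \approx 1.8136 \cdot 10^{-5}$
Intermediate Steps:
$\frac{1}{2819 + u} = \frac{1}{2819 + 52320} = \frac{1}{55139}$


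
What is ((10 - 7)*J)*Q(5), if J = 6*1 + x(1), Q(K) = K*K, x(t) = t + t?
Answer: 600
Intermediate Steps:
x(t) = 2*t
Q(K) = K**2
J = 8 (J = 6*1 + 2*1 = 6 + 2 = 8)
((10 - 7)*J)*Q(5) = ((10 - 7)*8)*5**2 = (3*8)*25 = 24*25 = 600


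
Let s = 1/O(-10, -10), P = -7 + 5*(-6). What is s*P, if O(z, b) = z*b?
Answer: -37/100 ≈ -0.37000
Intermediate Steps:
P = -37 (P = -7 - 30 = -37)
O(z, b) = b*z
s = 1/100 (s = 1/(-10*(-10)) = 1/100 ≈ 0.010000)
s*P = (1/100)*(-37) = -37/100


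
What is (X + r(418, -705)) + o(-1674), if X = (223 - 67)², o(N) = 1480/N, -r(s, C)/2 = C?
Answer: 21548662/837 ≈ 25745.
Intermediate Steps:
r(s, C) = -2*C
X = 24336 (X = 156² = 24336)
(X + r(418, -705)) + o(-1674) = (24336 - 2*(-705)) + 1480/(-1674) = (24336 + 1410) + 1480*(-1/1674) = 25746 - 740/837 = 21548662/837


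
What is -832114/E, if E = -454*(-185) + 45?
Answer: -832114/84035 ≈ -9.9020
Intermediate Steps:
E = 84035 (E = 83990 + 45 = 84035)
-832114/E = -832114/84035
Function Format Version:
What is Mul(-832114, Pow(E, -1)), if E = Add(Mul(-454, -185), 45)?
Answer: Rational(-832114, 84035) ≈ -9.9020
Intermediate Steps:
E = 84035 (E = Add(83990, 45) = 84035)
Mul(-832114, Pow(E, -1)) = Mul(-832114, Pow(84035, -1)) = Mul(-832114, Rational(1, 84035)) = Rational(-832114, 84035)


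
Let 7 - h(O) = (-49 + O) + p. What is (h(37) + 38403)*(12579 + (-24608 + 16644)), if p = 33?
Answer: 177165235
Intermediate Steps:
h(O) = 23 - O (h(O) = 7 - ((-49 + O) + 33) = 7 - (-16 + O) = 7 + (16 - O) = 23 - O)
(h(37) + 38403)*(12579 + (-24608 + 16644)) = ((23 - 1*37) + 38403)*(12579 + (-24608 + 16644)) = ((23 - 37) + 38403)*(12579 - 7964) = (-14 + 38403)*4615 = 38389*4615 = 177165235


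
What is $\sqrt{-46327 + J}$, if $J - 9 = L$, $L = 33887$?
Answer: $i \sqrt{12431} \approx 111.49 i$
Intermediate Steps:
$J = 33896$ ($J = 9 + 33887 = 33896$)
$\sqrt{-46327 + J} = \sqrt{-46327 + 33896} = \sqrt{-12431} = i \sqrt{12431}$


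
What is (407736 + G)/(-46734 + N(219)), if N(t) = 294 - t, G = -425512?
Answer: 17776/46659 ≈ 0.38098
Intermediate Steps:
(407736 + G)/(-46734 + N(219)) = (407736 - 425512)/(-46734 + (294 - 1*219)) = -17776/(-46734 + (294 - 219)) = -17776/(-46734 + 75) = -17776/(-46659) = -17776*(-1/46659) = 17776/46659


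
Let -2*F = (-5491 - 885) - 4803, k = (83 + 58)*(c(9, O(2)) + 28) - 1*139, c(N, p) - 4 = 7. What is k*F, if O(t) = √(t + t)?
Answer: 29959720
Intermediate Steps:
O(t) = √2*√t (O(t) = √(2*t) = √2*√t)
c(N, p) = 11 (c(N, p) = 4 + 7 = 11)
k = 5360 (k = (83 + 58)*(11 + 28) - 1*139 = 141*39 - 139 = 5499 - 139 = 5360)
F = 11179/2 (F = -((-5491 - 885) - 4803)/2 = -(-6376 - 4803)/2 = -½*(-11179) = 11179/2 ≈ 5589.5)
k*F = 5360*(11179/2) = 29959720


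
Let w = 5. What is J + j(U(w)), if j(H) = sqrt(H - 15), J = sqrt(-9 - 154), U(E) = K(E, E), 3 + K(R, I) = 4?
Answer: I*(sqrt(14) + sqrt(163)) ≈ 16.509*I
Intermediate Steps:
K(R, I) = 1 (K(R, I) = -3 + 4 = 1)
U(E) = 1
J = I*sqrt(163) (J = sqrt(-163) = I*sqrt(163) ≈ 12.767*I)
j(H) = sqrt(-15 + H)
J + j(U(w)) = I*sqrt(163) + sqrt(-15 + 1) = I*sqrt(163) + sqrt(-14) = I*sqrt(163) + I*sqrt(14) = I*sqrt(14) + I*sqrt(163)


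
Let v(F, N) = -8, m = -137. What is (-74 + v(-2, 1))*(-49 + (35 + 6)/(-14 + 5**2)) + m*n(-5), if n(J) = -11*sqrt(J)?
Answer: 40836/11 + 1507*I*sqrt(5) ≈ 3712.4 + 3369.8*I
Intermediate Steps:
(-74 + v(-2, 1))*(-49 + (35 + 6)/(-14 + 5**2)) + m*n(-5) = (-74 - 8)*(-49 + (35 + 6)/(-14 + 5**2)) - (-1507)*sqrt(-5) = -82*(-49 + 41/(-14 + 25)) - (-1507)*I*sqrt(5) = -82*(-49 + 41/11) - (-1507)*I*sqrt(5) = -82*(-49 + 41*(1/11)) + 1507*I*sqrt(5) = -82*(-49 + 41/11) + 1507*I*sqrt(5) = -82*(-498/11) + 1507*I*sqrt(5) = 40836/11 + 1507*I*sqrt(5)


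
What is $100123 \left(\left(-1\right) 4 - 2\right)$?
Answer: $-600738$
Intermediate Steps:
$100123 \left(\left(-1\right) 4 - 2\right) = 100123 \left(-4 - 2\right) = 100123 \left(-6\right) = -600738$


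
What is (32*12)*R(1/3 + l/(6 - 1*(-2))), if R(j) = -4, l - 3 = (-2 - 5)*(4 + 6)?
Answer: -1536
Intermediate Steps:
l = -67 (l = 3 + (-2 - 5)*(4 + 6) = 3 - 7*10 = 3 - 70 = -67)
(32*12)*R(1/3 + l/(6 - 1*(-2))) = (32*12)*(-4) = 384*(-4) = -1536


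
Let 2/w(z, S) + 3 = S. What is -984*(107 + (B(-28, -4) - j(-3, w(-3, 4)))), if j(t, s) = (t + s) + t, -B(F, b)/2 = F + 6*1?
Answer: -152520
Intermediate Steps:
w(z, S) = 2/(-3 + S)
B(F, b) = -12 - 2*F (B(F, b) = -2*(F + 6*1) = -2*(F + 6) = -2*(6 + F) = -12 - 2*F)
j(t, s) = s + 2*t (j(t, s) = (s + t) + t = s + 2*t)
-984*(107 + (B(-28, -4) - j(-3, w(-3, 4)))) = -984*(107 + ((-12 - 2*(-28)) - (2/(-3 + 4) + 2*(-3)))) = -984*(107 + ((-12 + 56) - (2/1 - 6))) = -984*(107 + (44 - (2*1 - 6))) = -984*(107 + (44 - (2 - 6))) = -984*(107 + (44 - 1*(-4))) = -984*(107 + (44 + 4)) = -984*(107 + 48) = -984*155 = -152520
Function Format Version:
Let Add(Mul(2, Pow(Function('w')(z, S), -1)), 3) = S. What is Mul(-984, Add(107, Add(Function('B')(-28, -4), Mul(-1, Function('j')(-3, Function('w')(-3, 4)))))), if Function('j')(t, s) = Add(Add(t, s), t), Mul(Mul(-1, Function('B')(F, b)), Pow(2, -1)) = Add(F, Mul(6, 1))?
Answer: -152520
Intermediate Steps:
Function('w')(z, S) = Mul(2, Pow(Add(-3, S), -1))
Function('B')(F, b) = Add(-12, Mul(-2, F)) (Function('B')(F, b) = Mul(-2, Add(F, Mul(6, 1))) = Mul(-2, Add(F, 6)) = Mul(-2, Add(6, F)) = Add(-12, Mul(-2, F)))
Function('j')(t, s) = Add(s, Mul(2, t)) (Function('j')(t, s) = Add(Add(s, t), t) = Add(s, Mul(2, t)))
Mul(-984, Add(107, Add(Function('B')(-28, -4), Mul(-1, Function('j')(-3, Function('w')(-3, 4)))))) = Mul(-984, Add(107, Add(Add(-12, Mul(-2, -28)), Mul(-1, Add(Mul(2, Pow(Add(-3, 4), -1)), Mul(2, -3)))))) = Mul(-984, Add(107, Add(Add(-12, 56), Mul(-1, Add(Mul(2, Pow(1, -1)), -6))))) = Mul(-984, Add(107, Add(44, Mul(-1, Add(Mul(2, 1), -6))))) = Mul(-984, Add(107, Add(44, Mul(-1, Add(2, -6))))) = Mul(-984, Add(107, Add(44, Mul(-1, -4)))) = Mul(-984, Add(107, Add(44, 4))) = Mul(-984, Add(107, 48)) = Mul(-984, 155) = -152520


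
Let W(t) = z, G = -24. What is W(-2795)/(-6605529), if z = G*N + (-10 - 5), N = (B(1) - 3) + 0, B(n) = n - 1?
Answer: -19/2201843 ≈ -8.6291e-6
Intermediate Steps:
B(n) = -1 + n
N = -3 (N = ((-1 + 1) - 3) + 0 = (0 - 3) + 0 = -3 + 0 = -3)
z = 57 (z = -24*(-3) + (-10 - 5) = 72 - 15 = 57)
W(t) = 57
W(-2795)/(-6605529) = 57/(-6605529) = 57*(-1/6605529) = -19/2201843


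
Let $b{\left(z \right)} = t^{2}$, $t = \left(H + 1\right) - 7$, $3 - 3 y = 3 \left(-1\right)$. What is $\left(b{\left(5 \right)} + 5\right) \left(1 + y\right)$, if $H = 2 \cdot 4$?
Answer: $27$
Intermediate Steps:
$H = 8$
$y = 2$ ($y = 1 - \frac{3 \left(-1\right)}{3} = 1 - -1 = 1 + 1 = 2$)
$t = 2$ ($t = \left(8 + 1\right) - 7 = 9 - 7 = 2$)
$b{\left(z \right)} = 4$ ($b{\left(z \right)} = 2^{2} = 4$)
$\left(b{\left(5 \right)} + 5\right) \left(1 + y\right) = \left(4 + 5\right) \left(1 + 2\right) = 9 \cdot 3 = 27$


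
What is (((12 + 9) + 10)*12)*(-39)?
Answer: -14508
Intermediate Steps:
(((12 + 9) + 10)*12)*(-39) = ((21 + 10)*12)*(-39) = (31*12)*(-39) = 372*(-39) = -14508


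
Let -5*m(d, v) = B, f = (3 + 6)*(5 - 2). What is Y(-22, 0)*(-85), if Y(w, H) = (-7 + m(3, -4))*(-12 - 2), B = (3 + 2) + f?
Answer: -15946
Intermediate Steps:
f = 27 (f = 9*3 = 27)
B = 32 (B = (3 + 2) + 27 = 5 + 27 = 32)
m(d, v) = -32/5 (m(d, v) = -1/5*32 = -32/5)
Y(w, H) = 938/5 (Y(w, H) = (-7 - 32/5)*(-12 - 2) = -67/5*(-14) = 938/5)
Y(-22, 0)*(-85) = (938/5)*(-85) = -15946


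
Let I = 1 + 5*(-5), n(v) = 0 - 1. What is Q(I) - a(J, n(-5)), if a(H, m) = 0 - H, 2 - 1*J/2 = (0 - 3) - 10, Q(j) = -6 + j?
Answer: 0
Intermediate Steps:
n(v) = -1
I = -24 (I = 1 - 25 = -24)
J = 30 (J = 4 - 2*((0 - 3) - 10) = 4 - 2*(-3 - 10) = 4 - 2*(-13) = 4 + 26 = 30)
a(H, m) = -H
Q(I) - a(J, n(-5)) = (-6 - 24) - (-1)*30 = -30 - 1*(-30) = -30 + 30 = 0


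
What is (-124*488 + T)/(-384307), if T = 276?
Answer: 5476/34937 ≈ 0.15674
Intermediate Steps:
(-124*488 + T)/(-384307) = (-124*488 + 276)/(-384307) = (-60512 + 276)*(-1/384307) = -60236*(-1/384307) = 5476/34937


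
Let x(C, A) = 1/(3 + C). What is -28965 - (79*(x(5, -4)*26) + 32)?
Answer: -117015/4 ≈ -29254.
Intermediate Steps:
-28965 - (79*(x(5, -4)*26) + 32) = -28965 - (79*(26/(3 + 5)) + 32) = -28965 - (79*(26/8) + 32) = -28965 - (79*((⅛)*26) + 32) = -28965 - (79*(13/4) + 32) = -28965 - (1027/4 + 32) = -28965 - 1*1155/4 = -28965 - 1155/4 = -117015/4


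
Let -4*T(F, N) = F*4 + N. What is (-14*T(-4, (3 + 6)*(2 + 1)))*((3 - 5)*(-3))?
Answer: 231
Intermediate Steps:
T(F, N) = -F - N/4 (T(F, N) = -(F*4 + N)/4 = -(4*F + N)/4 = -(N + 4*F)/4 = -F - N/4)
(-14*T(-4, (3 + 6)*(2 + 1)))*((3 - 5)*(-3)) = (-14*(-1*(-4) - (3 + 6)*(2 + 1)/4))*((3 - 5)*(-3)) = (-14*(4 - 9*3/4))*(-2*(-3)) = -14*(4 - ¼*27)*6 = -14*(4 - 27/4)*6 = -14*(-11/4)*6 = (77/2)*6 = 231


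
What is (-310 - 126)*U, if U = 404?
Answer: -176144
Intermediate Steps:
(-310 - 126)*U = (-310 - 126)*404 = -436*404 = -176144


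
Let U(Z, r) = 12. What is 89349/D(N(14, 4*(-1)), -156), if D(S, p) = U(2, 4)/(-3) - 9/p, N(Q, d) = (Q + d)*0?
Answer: -4646148/205 ≈ -22664.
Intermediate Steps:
N(Q, d) = 0
D(S, p) = -4 - 9/p (D(S, p) = 12/(-3) - 9/p = 12*(-⅓) - 9/p = -4 - 9/p)
89349/D(N(14, 4*(-1)), -156) = 89349/(-4 - 9/(-156)) = 89349/(-4 - 9*(-1/156)) = 89349/(-4 + 3/52) = 89349/(-205/52) = 89349*(-52/205) = -4646148/205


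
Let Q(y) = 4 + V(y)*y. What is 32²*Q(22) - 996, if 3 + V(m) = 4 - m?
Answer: -469988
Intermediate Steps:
V(m) = 1 - m (V(m) = -3 + (4 - m) = 1 - m)
Q(y) = 4 + y*(1 - y) (Q(y) = 4 + (1 - y)*y = 4 + y*(1 - y))
32²*Q(22) - 996 = 32²*(4 - 1*22*(-1 + 22)) - 996 = 1024*(4 - 1*22*21) - 996 = 1024*(4 - 462) - 996 = 1024*(-458) - 996 = -468992 - 996 = -469988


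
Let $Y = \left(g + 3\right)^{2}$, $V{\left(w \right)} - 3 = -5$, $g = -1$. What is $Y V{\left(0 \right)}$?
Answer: $-8$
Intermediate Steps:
$V{\left(w \right)} = -2$ ($V{\left(w \right)} = 3 - 5 = -2$)
$Y = 4$ ($Y = \left(-1 + 3\right)^{2} = 2^{2} = 4$)
$Y V{\left(0 \right)} = 4 \left(-2\right) = -8$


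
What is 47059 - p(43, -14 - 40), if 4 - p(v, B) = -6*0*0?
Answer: 47055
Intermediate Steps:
p(v, B) = 4 (p(v, B) = 4 - (-6*0)*0 = 4 - 0*0 = 4 - 1*0 = 4 + 0 = 4)
47059 - p(43, -14 - 40) = 47059 - 1*4 = 47059 - 4 = 47055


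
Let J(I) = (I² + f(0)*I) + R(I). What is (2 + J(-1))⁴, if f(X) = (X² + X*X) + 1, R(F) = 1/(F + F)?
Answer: 81/16 ≈ 5.0625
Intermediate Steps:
R(F) = 1/(2*F)
f(X) = 1 + 2*X² (f(X) = (X² + X²) + 1 = 2*X² + 1 = 1 + 2*X²)
J(I) = I + I² + 1/(2*I) (J(I) = (I² + (1 + 2*0²)*I) + 1/(2*I) = (I² + (1 + 2*0)*I) + 1/(2*I) = (I² + (1 + 0)*I) + 1/(2*I) = (I² + 1*I) + 1/(2*I) = (I² + I) + 1/(2*I) = (I + I²) + 1/(2*I) = I + I² + 1/(2*I))
(2 + J(-1))⁴ = (2 + (-1 + (-1)² + (½)/(-1)))⁴ = (2 + (-1 + 1 + (½)*(-1)))⁴ = (2 + (-1 + 1 - ½))⁴ = (2 - ½)⁴ = (3/2)⁴ = 81/16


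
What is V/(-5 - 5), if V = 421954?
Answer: -210977/5 ≈ -42195.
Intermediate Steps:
V/(-5 - 5) = 421954/(-5 - 5) = 421954/(-10) = -⅒*421954 = -210977/5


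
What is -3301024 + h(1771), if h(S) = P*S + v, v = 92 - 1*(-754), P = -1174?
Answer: -5379332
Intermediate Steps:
v = 846 (v = 92 + 754 = 846)
h(S) = 846 - 1174*S (h(S) = -1174*S + 846 = 846 - 1174*S)
-3301024 + h(1771) = -3301024 + (846 - 1174*1771) = -3301024 + (846 - 2079154) = -3301024 - 2078308 = -5379332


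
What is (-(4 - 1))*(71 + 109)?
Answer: -540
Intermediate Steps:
(-(4 - 1))*(71 + 109) = -1*3*180 = -3*180 = -540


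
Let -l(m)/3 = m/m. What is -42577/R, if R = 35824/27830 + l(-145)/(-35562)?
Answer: -7023008452570/212342763 ≈ -33074.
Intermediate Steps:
l(m) = -3 (l(m) = -3*m/m = -3*1 = -3)
R = 212342763/164948410 (R = 35824/27830 - 3/(-35562) = 35824*(1/27830) - 3*(-1/35562) = 17912/13915 + 1/11854 = 212342763/164948410 ≈ 1.2873)
-42577/R = -42577/212342763/164948410 = -42577*164948410/212342763 = -7023008452570/212342763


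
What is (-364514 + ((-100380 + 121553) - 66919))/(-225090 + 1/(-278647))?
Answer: 114317718220/62720653231 ≈ 1.8226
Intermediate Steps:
(-364514 + ((-100380 + 121553) - 66919))/(-225090 + 1/(-278647)) = (-364514 + (21173 - 66919))/(-225090 - 1/278647) = (-364514 - 45746)/(-62720653231/278647) = -410260*(-278647/62720653231) = 114317718220/62720653231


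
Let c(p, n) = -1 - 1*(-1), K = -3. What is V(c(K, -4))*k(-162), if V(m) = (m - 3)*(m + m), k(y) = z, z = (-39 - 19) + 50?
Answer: 0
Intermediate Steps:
z = -8 (z = -58 + 50 = -8)
k(y) = -8
c(p, n) = 0 (c(p, n) = -1 + 1 = 0)
V(m) = 2*m*(-3 + m) (V(m) = (-3 + m)*(2*m) = 2*m*(-3 + m))
V(c(K, -4))*k(-162) = (2*0*(-3 + 0))*(-8) = (2*0*(-3))*(-8) = 0*(-8) = 0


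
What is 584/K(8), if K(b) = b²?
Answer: 73/8 ≈ 9.1250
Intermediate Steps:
584/K(8) = 584/(8²) = 584/64 = 584*(1/64) = 73/8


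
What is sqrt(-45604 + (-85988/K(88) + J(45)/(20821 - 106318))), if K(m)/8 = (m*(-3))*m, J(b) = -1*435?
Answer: I*sqrt(10325844255082002234)/15047472 ≈ 213.55*I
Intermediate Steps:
J(b) = -435
K(m) = -24*m**2 (K(m) = 8*((m*(-3))*m) = 8*((-3*m)*m) = 8*(-3*m**2) = -24*m**2)
sqrt(-45604 + (-85988/K(88) + J(45)/(20821 - 106318))) = sqrt(-45604 + (-85988/((-24*88**2)) - 435/(20821 - 106318))) = sqrt(-45604 + (-85988/((-24*7744)) - 435/(-85497))) = sqrt(-45604 + (-85988/(-185856) - 435*(-1/85497))) = sqrt(-45604 + (-85988*(-1/185856) + 145/28499)) = sqrt(-45604 + (21497/46464 + 145/28499)) = sqrt(-45604 + 619380283/1324177536) = sqrt(-60387172971461/1324177536) = I*sqrt(10325844255082002234)/15047472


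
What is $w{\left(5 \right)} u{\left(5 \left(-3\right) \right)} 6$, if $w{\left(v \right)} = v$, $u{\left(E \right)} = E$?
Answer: $-450$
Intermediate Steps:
$w{\left(5 \right)} u{\left(5 \left(-3\right) \right)} 6 = 5 \cdot 5 \left(-3\right) 6 = 5 \left(-15\right) 6 = \left(-75\right) 6 = -450$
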